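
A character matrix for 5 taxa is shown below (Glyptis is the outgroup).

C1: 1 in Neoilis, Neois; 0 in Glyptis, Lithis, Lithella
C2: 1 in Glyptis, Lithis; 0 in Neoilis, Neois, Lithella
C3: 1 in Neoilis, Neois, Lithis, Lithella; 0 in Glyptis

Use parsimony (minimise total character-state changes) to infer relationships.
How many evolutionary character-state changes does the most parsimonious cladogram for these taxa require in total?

Character polarity is set by the outgroup: the derived state is whichever differs from the outgroup's state, so for C2 the derived state is '0', and for the remaining characters it is '1'.
Only Neoilis and Neois show the derived state '1' for C1, supporting them as a clade.
C2 (derived state '0') is shared by Lithella, Neoilis, and Neois — a synapomorphy uniting that clade.
C3 (derived state '1') is shared by all ingroup taxa — unites the whole ingroup.
Most parsimonious ingroup topology: (((Neoilis,Neois),Lithella),Lithis).
Changes per character on this tree: C1: 1; C2: 1; C3: 1.
Total = 3.

3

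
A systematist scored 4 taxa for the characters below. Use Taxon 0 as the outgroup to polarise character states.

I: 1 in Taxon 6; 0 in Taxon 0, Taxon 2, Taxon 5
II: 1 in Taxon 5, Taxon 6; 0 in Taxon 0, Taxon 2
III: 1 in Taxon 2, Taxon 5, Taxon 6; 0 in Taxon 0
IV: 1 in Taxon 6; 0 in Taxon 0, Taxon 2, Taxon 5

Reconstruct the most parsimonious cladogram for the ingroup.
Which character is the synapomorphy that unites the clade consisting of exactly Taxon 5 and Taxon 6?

II

The outgroup has state '0' for every character, so '1' is the derived state throughout.
I: derived state '1' in Taxon 6 only — an autapomorphy, so it tells us nothing about relationships among taxa.
Only Taxon 5 and Taxon 6 show the derived state '1' for II, supporting them as a clade.
All ingroup taxa share the derived state '1' for III; it defines the ingroup but does not resolve relationships within it.
IV (derived state '1') is unique to Taxon 6 (autapomorphy; uninformative for grouping).
Most parsimonious ingroup topology: (Taxon 2,(Taxon 5,Taxon 6)).
The clade {Taxon 5, Taxon 6} is supported by II: its derived state '1' occurs in exactly those taxa and in no other taxon (including the outgroup).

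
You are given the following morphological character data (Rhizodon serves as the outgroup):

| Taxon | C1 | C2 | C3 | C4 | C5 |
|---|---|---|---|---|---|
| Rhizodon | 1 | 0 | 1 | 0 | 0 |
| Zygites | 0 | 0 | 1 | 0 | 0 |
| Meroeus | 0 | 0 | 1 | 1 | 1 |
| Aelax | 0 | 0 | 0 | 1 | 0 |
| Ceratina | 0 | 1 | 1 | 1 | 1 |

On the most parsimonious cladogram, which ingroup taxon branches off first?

Character polarity is set by the outgroup: the derived state is whichever differs from the outgroup's state, so for C1, C3 the derived state is '0', and for the remaining characters it is '1'.
All ingroup taxa share the derived state '0' for C1; it defines the ingroup but does not resolve relationships within it.
C2: derived state '1' in Ceratina only — an autapomorphy, so it tells us nothing about relationships among taxa.
C3 (derived state '0') is unique to Aelax (autapomorphy; uninformative for grouping).
C4 (derived state '1') is shared by Aelax, Ceratina, and Meroeus — a synapomorphy uniting that clade.
Only Ceratina and Meroeus show the derived state '1' for C5, supporting them as a clade.
Most parsimonious ingroup topology: (Zygites,((Meroeus,Ceratina),Aelax)).
Zygites is sister to the clade containing all other ingroup taxa, so it is the earliest-diverging (most basal) ingroup lineage.

Zygites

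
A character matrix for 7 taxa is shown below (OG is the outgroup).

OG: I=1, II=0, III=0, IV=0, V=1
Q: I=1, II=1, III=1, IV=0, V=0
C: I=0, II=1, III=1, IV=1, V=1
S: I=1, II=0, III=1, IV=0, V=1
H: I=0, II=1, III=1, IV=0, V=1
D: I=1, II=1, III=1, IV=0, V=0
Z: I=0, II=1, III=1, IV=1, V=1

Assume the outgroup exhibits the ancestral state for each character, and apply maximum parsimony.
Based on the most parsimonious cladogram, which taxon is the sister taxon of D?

Q

Character polarity is set by the outgroup: the derived state is whichever differs from the outgroup's state, so for I, V the derived state is '0', and for the remaining characters it is '1'.
Only C, H, and Z show the derived state '0' for I, supporting them as a clade.
Only C, D, H, Q, and Z show the derived state '1' for II, supporting them as a clade.
III (derived state '1') is shared by all ingroup taxa — unites the whole ingroup.
Only C and Z show the derived state '1' for IV, supporting them as a clade.
V (derived state '0') is shared by D and Q — a synapomorphy uniting that clade.
Most parsimonious ingroup topology: (((Q,D),((C,Z),H)),S).
D and Q form a cherry on this tree, so they are sister taxa.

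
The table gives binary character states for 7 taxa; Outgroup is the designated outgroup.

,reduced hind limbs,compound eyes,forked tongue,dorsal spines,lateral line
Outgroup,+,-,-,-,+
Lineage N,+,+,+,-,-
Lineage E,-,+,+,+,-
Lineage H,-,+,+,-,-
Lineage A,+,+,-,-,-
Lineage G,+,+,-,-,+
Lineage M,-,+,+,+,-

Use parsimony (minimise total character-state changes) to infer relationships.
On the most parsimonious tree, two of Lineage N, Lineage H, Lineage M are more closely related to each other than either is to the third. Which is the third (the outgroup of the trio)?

Lineage N

Character polarity is set by the outgroup: the derived state is whichever differs from the outgroup's state, so for reduced hind limbs, lateral line the derived state is '-', and for the remaining characters it is '+'.
reduced hind limbs (derived state '-') is shared by Lineage E, Lineage H, and Lineage M — a synapomorphy uniting that clade.
compound eyes (derived state '+') is shared by all ingroup taxa — unites the whole ingroup.
forked tongue: derived state '+' in Lineage E, Lineage H, Lineage M, and Lineage N only — synapomorphy for {Lineage E, Lineage H, Lineage M, Lineage N}.
Only Lineage E and Lineage M show the derived state '+' for dorsal spines, supporting them as a clade.
Only Lineage A, Lineage E, Lineage H, Lineage M, and Lineage N show the derived state '-' for lateral line, supporting them as a clade.
Most parsimonious ingroup topology: (((Lineage N,((Lineage E,Lineage M),Lineage H)),Lineage A),Lineage G).
Lineage H and Lineage M share a more recent common ancestor with each other than either does with Lineage N, so Lineage N is the least closely related of the three.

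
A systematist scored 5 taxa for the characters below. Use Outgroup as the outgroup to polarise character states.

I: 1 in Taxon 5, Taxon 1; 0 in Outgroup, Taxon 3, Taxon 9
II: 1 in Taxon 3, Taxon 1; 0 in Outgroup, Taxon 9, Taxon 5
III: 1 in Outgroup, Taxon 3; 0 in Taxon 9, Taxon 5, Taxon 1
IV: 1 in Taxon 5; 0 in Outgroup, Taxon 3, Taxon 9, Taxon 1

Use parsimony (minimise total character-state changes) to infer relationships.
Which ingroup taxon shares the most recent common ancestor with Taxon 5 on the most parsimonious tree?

Taxon 1

Character polarity is set by the outgroup: the derived state is whichever differs from the outgroup's state, so for III the derived state is '0', and for the remaining characters it is '1'.
I (derived state '1') is shared by Taxon 1 and Taxon 5 — a synapomorphy uniting that clade.
II groups Taxon 1 and Taxon 3, which is incompatible with the clades supported by the remaining characters; treating it as convergent (homoplasy) costs fewer steps than any alternative tree.
III (derived state '0') is shared by Taxon 1, Taxon 5, and Taxon 9 — a synapomorphy uniting that clade.
IV (derived state '1') is unique to Taxon 5 (autapomorphy; uninformative for grouping).
Most parsimonious ingroup topology: (Taxon 3,(Taxon 9,(Taxon 5,Taxon 1))).
Taxon 5 and Taxon 1 form a cherry on this tree, so they are sister taxa.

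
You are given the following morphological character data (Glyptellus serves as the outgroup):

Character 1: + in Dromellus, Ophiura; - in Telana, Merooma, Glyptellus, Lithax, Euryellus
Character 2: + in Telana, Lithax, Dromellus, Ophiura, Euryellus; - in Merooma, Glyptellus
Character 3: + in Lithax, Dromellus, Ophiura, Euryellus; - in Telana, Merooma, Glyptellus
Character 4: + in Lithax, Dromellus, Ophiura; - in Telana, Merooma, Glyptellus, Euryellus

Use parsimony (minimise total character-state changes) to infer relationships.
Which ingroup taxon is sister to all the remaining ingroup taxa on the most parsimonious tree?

The outgroup has state '-' for every character, so '+' is the derived state throughout.
Only Dromellus and Ophiura show the derived state '+' for Character 1, supporting them as a clade.
Only Dromellus, Euryellus, Lithax, Ophiura, and Telana show the derived state '+' for Character 2, supporting them as a clade.
Character 3: derived state '+' in Dromellus, Euryellus, Lithax, and Ophiura only — synapomorphy for {Dromellus, Euryellus, Lithax, Ophiura}.
Only Dromellus, Lithax, and Ophiura show the derived state '+' for Character 4, supporting them as a clade.
Most parsimonious ingroup topology: (((Euryellus,((Ophiura,Dromellus),Lithax)),Telana),Merooma).
Merooma is sister to the clade containing all other ingroup taxa, so it is the earliest-diverging (most basal) ingroup lineage.

Merooma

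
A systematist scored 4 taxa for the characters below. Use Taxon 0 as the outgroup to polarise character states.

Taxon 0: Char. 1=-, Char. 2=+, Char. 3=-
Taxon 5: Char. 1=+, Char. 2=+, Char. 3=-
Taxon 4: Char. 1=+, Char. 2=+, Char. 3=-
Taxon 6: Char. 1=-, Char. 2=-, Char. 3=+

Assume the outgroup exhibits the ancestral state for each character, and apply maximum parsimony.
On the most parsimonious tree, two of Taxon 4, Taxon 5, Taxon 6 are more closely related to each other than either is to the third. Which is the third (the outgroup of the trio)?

Character polarity is set by the outgroup: the derived state is whichever differs from the outgroup's state, so for Char. 2 the derived state is '-', and for the remaining characters it is '+'.
Char. 1: derived state '+' in Taxon 4 and Taxon 5 only — synapomorphy for {Taxon 4, Taxon 5}.
Char. 2 (derived state '-') is unique to Taxon 6 (autapomorphy; uninformative for grouping).
Char. 3 (derived state '+') is unique to Taxon 6 (autapomorphy; uninformative for grouping).
Most parsimonious ingroup topology: ((Taxon 5,Taxon 4),Taxon 6).
Taxon 5 and Taxon 4 share a more recent common ancestor with each other than either does with Taxon 6, so Taxon 6 is the least closely related of the three.

Taxon 6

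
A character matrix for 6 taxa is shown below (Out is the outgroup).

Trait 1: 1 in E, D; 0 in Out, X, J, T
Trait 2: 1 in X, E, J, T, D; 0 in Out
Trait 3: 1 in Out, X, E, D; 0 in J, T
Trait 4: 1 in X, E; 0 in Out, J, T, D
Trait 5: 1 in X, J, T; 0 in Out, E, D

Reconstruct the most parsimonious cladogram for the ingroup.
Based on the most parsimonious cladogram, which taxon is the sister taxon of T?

J

Character polarity is set by the outgroup: the derived state is whichever differs from the outgroup's state, so for Trait 3 the derived state is '0', and for the remaining characters it is '1'.
Trait 1 (derived state '1') is shared by D and E — a synapomorphy uniting that clade.
Trait 2 (derived state '1') is shared by all ingroup taxa — unites the whole ingroup.
Only J and T show the derived state '0' for Trait 3, supporting them as a clade.
Trait 4 groups E and X, which is incompatible with the clades supported by the remaining characters; treating it as convergent (homoplasy) costs fewer steps than any alternative tree.
Trait 5: derived state '1' in J, T, and X only — synapomorphy for {J, T, X}.
Most parsimonious ingroup topology: ((X,(J,T)),(E,D)).
T and J form a cherry on this tree, so they are sister taxa.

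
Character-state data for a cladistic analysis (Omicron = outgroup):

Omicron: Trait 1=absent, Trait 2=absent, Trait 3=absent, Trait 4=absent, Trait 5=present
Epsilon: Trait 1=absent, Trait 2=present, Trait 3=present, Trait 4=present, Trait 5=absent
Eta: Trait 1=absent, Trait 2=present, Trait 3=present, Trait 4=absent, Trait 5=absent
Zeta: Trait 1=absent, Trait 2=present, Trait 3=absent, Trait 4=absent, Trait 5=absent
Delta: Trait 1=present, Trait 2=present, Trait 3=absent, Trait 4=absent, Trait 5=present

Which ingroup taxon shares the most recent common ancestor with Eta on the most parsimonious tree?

Character polarity is set by the outgroup: the derived state is whichever differs from the outgroup's state, so for Trait 5 the derived state is 'absent', and for the remaining characters it is 'present'.
Trait 1: derived state 'present' in Delta only — an autapomorphy, so it tells us nothing about relationships among taxa.
Trait 2 (derived state 'present') is shared by all ingroup taxa — unites the whole ingroup.
Only Epsilon and Eta show the derived state 'present' for Trait 3, supporting them as a clade.
Trait 4: derived state 'present' in Epsilon only — an autapomorphy, so it tells us nothing about relationships among taxa.
Trait 5: derived state 'absent' in Epsilon, Eta, and Zeta only — synapomorphy for {Epsilon, Eta, Zeta}.
Most parsimonious ingroup topology: (((Eta,Epsilon),Zeta),Delta).
Eta and Epsilon form a cherry on this tree, so they are sister taxa.

Epsilon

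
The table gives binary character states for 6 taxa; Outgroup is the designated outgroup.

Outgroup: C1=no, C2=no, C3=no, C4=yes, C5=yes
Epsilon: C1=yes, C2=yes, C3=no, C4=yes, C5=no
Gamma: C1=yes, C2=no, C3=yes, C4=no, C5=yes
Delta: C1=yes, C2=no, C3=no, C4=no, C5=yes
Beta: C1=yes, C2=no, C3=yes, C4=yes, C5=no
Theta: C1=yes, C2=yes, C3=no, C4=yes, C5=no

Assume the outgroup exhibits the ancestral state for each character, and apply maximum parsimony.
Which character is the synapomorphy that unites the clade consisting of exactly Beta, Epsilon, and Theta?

Character polarity is set by the outgroup: the derived state is whichever differs from the outgroup's state, so for C4, C5 the derived state is 'no', and for the remaining characters it is 'yes'.
All ingroup taxa share the derived state 'yes' for C1; it defines the ingroup but does not resolve relationships within it.
C2: derived state 'yes' in Epsilon and Theta only — synapomorphy for {Epsilon, Theta}.
C3 groups Beta and Gamma, which is incompatible with the clades supported by the remaining characters; treating it as convergent (homoplasy) costs fewer steps than any alternative tree.
C4: derived state 'no' in Delta and Gamma only — synapomorphy for {Delta, Gamma}.
C5 (derived state 'no') is shared by Beta, Epsilon, and Theta — a synapomorphy uniting that clade.
Most parsimonious ingroup topology: (((Epsilon,Theta),Beta),(Gamma,Delta)).
The clade {Beta, Epsilon, Theta} is supported by C5: its derived state 'no' occurs in exactly those taxa and in no other taxon (including the outgroup).

C5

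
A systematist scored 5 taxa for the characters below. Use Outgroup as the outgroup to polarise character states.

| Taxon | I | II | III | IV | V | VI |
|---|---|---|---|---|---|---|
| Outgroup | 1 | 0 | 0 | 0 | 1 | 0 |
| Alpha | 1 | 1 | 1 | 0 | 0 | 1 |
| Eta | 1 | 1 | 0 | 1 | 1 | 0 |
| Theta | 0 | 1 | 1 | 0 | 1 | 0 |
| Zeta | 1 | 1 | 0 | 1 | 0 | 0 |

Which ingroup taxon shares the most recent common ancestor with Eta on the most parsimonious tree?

Zeta

Character polarity is set by the outgroup: the derived state is whichever differs from the outgroup's state, so for I, V the derived state is '0', and for the remaining characters it is '1'.
I: derived state '0' in Theta only — an autapomorphy, so it tells us nothing about relationships among taxa.
All ingroup taxa share the derived state '1' for II; it defines the ingroup but does not resolve relationships within it.
III: derived state '1' in Alpha and Theta only — synapomorphy for {Alpha, Theta}.
IV (derived state '1') is shared by Eta and Zeta — a synapomorphy uniting that clade.
V groups Alpha and Zeta, which is incompatible with the clades supported by the remaining characters; treating it as convergent (homoplasy) costs fewer steps than any alternative tree.
VI (derived state '1') is unique to Alpha (autapomorphy; uninformative for grouping).
Most parsimonious ingroup topology: ((Alpha,Theta),(Eta,Zeta)).
Eta and Zeta form a cherry on this tree, so they are sister taxa.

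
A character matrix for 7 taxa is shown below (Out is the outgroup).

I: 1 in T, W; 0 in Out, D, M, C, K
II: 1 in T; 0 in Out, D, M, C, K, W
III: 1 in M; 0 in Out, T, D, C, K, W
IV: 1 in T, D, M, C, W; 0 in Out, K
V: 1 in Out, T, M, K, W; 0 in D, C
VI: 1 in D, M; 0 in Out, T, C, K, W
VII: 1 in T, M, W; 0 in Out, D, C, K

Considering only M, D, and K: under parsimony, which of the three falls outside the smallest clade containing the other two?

Character polarity is set by the outgroup: the derived state is whichever differs from the outgroup's state, so for V the derived state is '0', and for the remaining characters it is '1'.
I (derived state '1') is shared by T and W — a synapomorphy uniting that clade.
II: derived state '1' in T only — an autapomorphy, so it tells us nothing about relationships among taxa.
III (derived state '1') is unique to M (autapomorphy; uninformative for grouping).
Only C, D, M, T, and W show the derived state '1' for IV, supporting them as a clade.
V: derived state '0' in C and D only — synapomorphy for {C, D}.
VI groups D and M, which is incompatible with the clades supported by the remaining characters; treating it as convergent (homoplasy) costs fewer steps than any alternative tree.
VII (derived state '1') is shared by M, T, and W — a synapomorphy uniting that clade.
Most parsimonious ingroup topology: ((((T,W),M),(D,C)),K).
D and M share a more recent common ancestor with each other than either does with K, so K is the least closely related of the three.

K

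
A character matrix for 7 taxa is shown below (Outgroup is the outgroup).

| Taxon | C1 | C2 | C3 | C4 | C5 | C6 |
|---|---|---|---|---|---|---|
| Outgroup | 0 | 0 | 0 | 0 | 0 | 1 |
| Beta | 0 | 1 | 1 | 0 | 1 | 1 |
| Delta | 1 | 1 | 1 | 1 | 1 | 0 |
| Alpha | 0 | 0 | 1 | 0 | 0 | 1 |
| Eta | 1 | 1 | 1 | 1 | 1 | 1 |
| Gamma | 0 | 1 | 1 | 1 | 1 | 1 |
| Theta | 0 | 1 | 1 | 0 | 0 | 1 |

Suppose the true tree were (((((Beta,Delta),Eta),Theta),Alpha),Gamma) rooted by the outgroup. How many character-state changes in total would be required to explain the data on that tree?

Map each character onto (((((Beta,Delta),Eta),Theta),Alpha),Gamma) (rooted by Outgroup) and count the minimum state changes it requires (Fitch parsimony):
C1: 2; C2: 2; C3: 1; C4: 3; C5: 2; C6: 1.
Total tree length = 11.

11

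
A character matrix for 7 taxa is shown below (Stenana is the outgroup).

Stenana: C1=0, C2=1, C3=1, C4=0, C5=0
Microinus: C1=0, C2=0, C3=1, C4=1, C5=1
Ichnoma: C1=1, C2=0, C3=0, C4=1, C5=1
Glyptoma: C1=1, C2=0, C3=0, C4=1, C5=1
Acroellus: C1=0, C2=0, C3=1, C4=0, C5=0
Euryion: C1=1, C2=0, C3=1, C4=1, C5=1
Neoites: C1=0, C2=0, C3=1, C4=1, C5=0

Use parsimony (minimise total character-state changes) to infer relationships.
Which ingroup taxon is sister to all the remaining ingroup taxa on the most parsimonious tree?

Character polarity is set by the outgroup: the derived state is whichever differs from the outgroup's state, so for C2, C3 the derived state is '0', and for the remaining characters it is '1'.
C1 (derived state '1') is shared by Euryion, Glyptoma, and Ichnoma — a synapomorphy uniting that clade.
All ingroup taxa share the derived state '0' for C2; it defines the ingroup but does not resolve relationships within it.
Only Glyptoma and Ichnoma show the derived state '0' for C3, supporting them as a clade.
C4: derived state '1' in Euryion, Glyptoma, Ichnoma, Microinus, and Neoites only — synapomorphy for {Euryion, Glyptoma, Ichnoma, Microinus, Neoites}.
Only Euryion, Glyptoma, Ichnoma, and Microinus show the derived state '1' for C5, supporting them as a clade.
Most parsimonious ingroup topology: (((Microinus,((Ichnoma,Glyptoma),Euryion)),Neoites),Acroellus).
Acroellus is sister to the clade containing all other ingroup taxa, so it is the earliest-diverging (most basal) ingroup lineage.

Acroellus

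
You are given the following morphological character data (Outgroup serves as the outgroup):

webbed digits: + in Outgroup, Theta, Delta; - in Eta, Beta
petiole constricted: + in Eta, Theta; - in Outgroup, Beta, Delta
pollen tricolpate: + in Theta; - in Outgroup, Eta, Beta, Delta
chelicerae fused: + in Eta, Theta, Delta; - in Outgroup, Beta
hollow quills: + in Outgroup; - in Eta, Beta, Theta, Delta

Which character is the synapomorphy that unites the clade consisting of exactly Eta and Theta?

petiole constricted

Character polarity is set by the outgroup: the derived state is whichever differs from the outgroup's state, so for webbed digits, hollow quills the derived state is '-', and for the remaining characters it is '+'.
webbed digits groups Beta and Eta, which is incompatible with the clades supported by the remaining characters; treating it as convergent (homoplasy) costs fewer steps than any alternative tree.
Only Eta and Theta show the derived state '+' for petiole constricted, supporting them as a clade.
pollen tricolpate: derived state '+' in Theta only — an autapomorphy, so it tells us nothing about relationships among taxa.
Only Delta, Eta, and Theta show the derived state '+' for chelicerae fused, supporting them as a clade.
hollow quills (derived state '-') is shared by all ingroup taxa — unites the whole ingroup.
Most parsimonious ingroup topology: (((Eta,Theta),Delta),Beta).
The clade {Eta, Theta} is supported by petiole constricted: its derived state '+' occurs in exactly those taxa and in no other taxon (including the outgroup).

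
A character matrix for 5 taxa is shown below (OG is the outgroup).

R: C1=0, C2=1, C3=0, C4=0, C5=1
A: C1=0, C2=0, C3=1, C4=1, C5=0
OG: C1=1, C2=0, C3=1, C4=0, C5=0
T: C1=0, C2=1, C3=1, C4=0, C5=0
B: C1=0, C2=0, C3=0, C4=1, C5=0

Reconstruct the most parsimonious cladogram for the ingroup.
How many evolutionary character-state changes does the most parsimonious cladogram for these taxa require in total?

6

Character polarity is set by the outgroup: the derived state is whichever differs from the outgroup's state, so for C1, C3 the derived state is '0', and for the remaining characters it is '1'.
All ingroup taxa share the derived state '0' for C1; it defines the ingroup but does not resolve relationships within it.
C2 (derived state '1') is shared by R and T — a synapomorphy uniting that clade.
C3 groups B and R, which is incompatible with the clades supported by the remaining characters; treating it as convergent (homoplasy) costs fewer steps than any alternative tree.
C4: derived state '1' in A and B only — synapomorphy for {A, B}.
C5: derived state '1' in R only — an autapomorphy, so it tells us nothing about relationships among taxa.
Most parsimonious ingroup topology: ((A,B),(R,T)).
Changes per character on this tree: C1: 1; C2: 1; C3: 2; C4: 1; C5: 1.
Total = 6.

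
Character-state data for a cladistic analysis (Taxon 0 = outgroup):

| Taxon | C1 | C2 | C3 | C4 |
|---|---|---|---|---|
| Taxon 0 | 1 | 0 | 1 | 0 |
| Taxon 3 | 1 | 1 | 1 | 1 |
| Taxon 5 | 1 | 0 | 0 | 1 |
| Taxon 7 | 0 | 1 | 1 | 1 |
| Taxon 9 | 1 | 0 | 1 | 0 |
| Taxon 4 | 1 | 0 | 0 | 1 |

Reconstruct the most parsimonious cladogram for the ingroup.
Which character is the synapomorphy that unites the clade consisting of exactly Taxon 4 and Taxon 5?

Character polarity is set by the outgroup: the derived state is whichever differs from the outgroup's state, so for C1, C3 the derived state is '0', and for the remaining characters it is '1'.
C1 (derived state '0') is unique to Taxon 7 (autapomorphy; uninformative for grouping).
C2: derived state '1' in Taxon 3 and Taxon 7 only — synapomorphy for {Taxon 3, Taxon 7}.
Only Taxon 4 and Taxon 5 show the derived state '0' for C3, supporting them as a clade.
C4 (derived state '1') is shared by Taxon 3, Taxon 4, Taxon 5, and Taxon 7 — a synapomorphy uniting that clade.
Most parsimonious ingroup topology: (((Taxon 3,Taxon 7),(Taxon 5,Taxon 4)),Taxon 9).
The clade {Taxon 4, Taxon 5} is supported by C3: its derived state '0' occurs in exactly those taxa and in no other taxon (including the outgroup).

C3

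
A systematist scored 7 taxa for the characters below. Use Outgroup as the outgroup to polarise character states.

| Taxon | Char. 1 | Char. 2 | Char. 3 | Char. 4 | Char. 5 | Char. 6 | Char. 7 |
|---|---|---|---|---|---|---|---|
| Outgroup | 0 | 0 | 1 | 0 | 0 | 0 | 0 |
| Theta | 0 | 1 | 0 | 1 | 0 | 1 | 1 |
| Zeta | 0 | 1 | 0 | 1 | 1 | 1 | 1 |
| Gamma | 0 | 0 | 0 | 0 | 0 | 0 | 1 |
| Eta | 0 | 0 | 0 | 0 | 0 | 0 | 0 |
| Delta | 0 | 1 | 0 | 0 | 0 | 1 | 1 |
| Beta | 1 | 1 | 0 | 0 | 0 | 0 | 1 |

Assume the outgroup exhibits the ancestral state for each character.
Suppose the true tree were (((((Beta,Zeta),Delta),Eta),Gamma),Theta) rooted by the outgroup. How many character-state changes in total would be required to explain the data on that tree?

12

Map each character onto (((((Beta,Zeta),Delta),Eta),Gamma),Theta) (rooted by Outgroup) and count the minimum state changes it requires (Fitch parsimony):
Char. 1: 1; Char. 2: 2; Char. 3: 1; Char. 4: 2; Char. 5: 1; Char. 6: 3; Char. 7: 2.
Total tree length = 12.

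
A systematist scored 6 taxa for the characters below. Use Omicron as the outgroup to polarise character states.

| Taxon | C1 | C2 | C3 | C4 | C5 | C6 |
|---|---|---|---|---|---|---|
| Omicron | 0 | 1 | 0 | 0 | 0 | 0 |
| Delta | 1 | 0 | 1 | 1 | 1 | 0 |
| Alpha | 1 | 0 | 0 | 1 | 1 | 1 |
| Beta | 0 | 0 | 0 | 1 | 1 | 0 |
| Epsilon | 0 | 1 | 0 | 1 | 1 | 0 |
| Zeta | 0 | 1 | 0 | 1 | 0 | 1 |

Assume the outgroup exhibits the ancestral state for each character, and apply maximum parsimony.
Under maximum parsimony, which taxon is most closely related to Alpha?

Delta

Character polarity is set by the outgroup: the derived state is whichever differs from the outgroup's state, so for C2 the derived state is '0', and for the remaining characters it is '1'.
C1: derived state '1' in Alpha and Delta only — synapomorphy for {Alpha, Delta}.
C2 (derived state '0') is shared by Alpha, Beta, and Delta — a synapomorphy uniting that clade.
C3: derived state '1' in Delta only — an autapomorphy, so it tells us nothing about relationships among taxa.
All ingroup taxa share the derived state '1' for C4; it defines the ingroup but does not resolve relationships within it.
Only Alpha, Beta, Delta, and Epsilon show the derived state '1' for C5, supporting them as a clade.
C6 (state '1') occurs in Alpha and Zeta but conflicts with the nesting implied by the other characters — most parsimoniously interpreted as homoplasy.
Most parsimonious ingroup topology: ((((Delta,Alpha),Beta),Epsilon),Zeta).
Alpha and Delta form a cherry on this tree, so they are sister taxa.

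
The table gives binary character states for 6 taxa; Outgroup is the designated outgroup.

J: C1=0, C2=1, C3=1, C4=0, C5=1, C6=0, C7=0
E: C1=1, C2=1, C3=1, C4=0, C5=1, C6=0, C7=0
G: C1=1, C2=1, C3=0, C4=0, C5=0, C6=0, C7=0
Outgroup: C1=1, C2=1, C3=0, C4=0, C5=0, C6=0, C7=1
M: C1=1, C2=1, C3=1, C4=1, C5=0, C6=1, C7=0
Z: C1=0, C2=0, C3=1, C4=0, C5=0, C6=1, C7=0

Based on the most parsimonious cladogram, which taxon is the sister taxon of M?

Z

Character polarity is set by the outgroup: the derived state is whichever differs from the outgroup's state, so for C1, C2, C7 the derived state is '0', and for the remaining characters it is '1'.
C1 groups J and Z, which is incompatible with the clades supported by the remaining characters; treating it as convergent (homoplasy) costs fewer steps than any alternative tree.
C2: derived state '0' in Z only — an autapomorphy, so it tells us nothing about relationships among taxa.
C3: derived state '1' in E, J, M, and Z only — synapomorphy for {E, J, M, Z}.
C4: derived state '1' in M only — an autapomorphy, so it tells us nothing about relationships among taxa.
Only E and J show the derived state '1' for C5, supporting them as a clade.
C6: derived state '1' in M and Z only — synapomorphy for {M, Z}.
All ingroup taxa share the derived state '0' for C7; it defines the ingroup but does not resolve relationships within it.
Most parsimonious ingroup topology: (((Z,M),(J,E)),G).
M and Z form a cherry on this tree, so they are sister taxa.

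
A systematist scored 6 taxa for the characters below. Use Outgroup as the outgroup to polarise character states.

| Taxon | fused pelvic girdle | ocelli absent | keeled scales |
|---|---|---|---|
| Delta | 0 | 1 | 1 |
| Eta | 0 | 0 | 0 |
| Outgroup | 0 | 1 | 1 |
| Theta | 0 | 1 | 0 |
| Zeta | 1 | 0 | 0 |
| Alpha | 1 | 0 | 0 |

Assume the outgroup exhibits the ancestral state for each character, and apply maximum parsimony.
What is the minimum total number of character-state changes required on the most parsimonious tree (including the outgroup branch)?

3

Character polarity is set by the outgroup: the derived state is whichever differs from the outgroup's state, so for ocelli absent, keeled scales the derived state is '0', and for the remaining characters it is '1'.
fused pelvic girdle: derived state '1' in Alpha and Zeta only — synapomorphy for {Alpha, Zeta}.
ocelli absent: derived state '0' in Alpha, Eta, and Zeta only — synapomorphy for {Alpha, Eta, Zeta}.
keeled scales: derived state '0' in Alpha, Eta, Theta, and Zeta only — synapomorphy for {Alpha, Eta, Theta, Zeta}.
Most parsimonious ingroup topology: ((((Zeta,Alpha),Eta),Theta),Delta).
Changes per character on this tree: fused pelvic girdle: 1; ocelli absent: 1; keeled scales: 1.
Total = 3.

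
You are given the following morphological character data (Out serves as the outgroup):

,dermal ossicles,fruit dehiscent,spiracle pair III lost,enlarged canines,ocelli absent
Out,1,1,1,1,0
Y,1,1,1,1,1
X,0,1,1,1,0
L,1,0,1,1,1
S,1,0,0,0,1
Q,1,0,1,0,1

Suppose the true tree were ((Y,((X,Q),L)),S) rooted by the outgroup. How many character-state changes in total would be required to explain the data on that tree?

9

Map each character onto ((Y,((X,Q),L)),S) (rooted by Out) and count the minimum state changes it requires (Fitch parsimony):
dermal ossicles: 1; fruit dehiscent: 3; spiracle pair III lost: 1; enlarged canines: 2; ocelli absent: 2.
Total tree length = 9.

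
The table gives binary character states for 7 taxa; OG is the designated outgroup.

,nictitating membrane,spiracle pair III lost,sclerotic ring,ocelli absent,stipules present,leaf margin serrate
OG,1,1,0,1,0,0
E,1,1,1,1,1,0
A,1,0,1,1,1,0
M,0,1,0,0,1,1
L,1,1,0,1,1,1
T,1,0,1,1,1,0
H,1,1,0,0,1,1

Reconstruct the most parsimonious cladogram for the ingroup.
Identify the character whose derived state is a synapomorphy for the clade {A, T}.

Character polarity is set by the outgroup: the derived state is whichever differs from the outgroup's state, so for nictitating membrane, spiracle pair III lost, ocelli absent the derived state is '0', and for the remaining characters it is '1'.
nictitating membrane: derived state '0' in M only — an autapomorphy, so it tells us nothing about relationships among taxa.
spiracle pair III lost: derived state '0' in A and T only — synapomorphy for {A, T}.
Only A, E, and T show the derived state '1' for sclerotic ring, supporting them as a clade.
Only H and M show the derived state '0' for ocelli absent, supporting them as a clade.
All ingroup taxa share the derived state '1' for stipules present; it defines the ingroup but does not resolve relationships within it.
leaf margin serrate: derived state '1' in H, L, and M only — synapomorphy for {H, L, M}.
Most parsimonious ingroup topology: (((A,T),E),((M,H),L)).
The clade {A, T} is supported by spiracle pair III lost: its derived state '0' occurs in exactly those taxa and in no other taxon (including the outgroup).

spiracle pair III lost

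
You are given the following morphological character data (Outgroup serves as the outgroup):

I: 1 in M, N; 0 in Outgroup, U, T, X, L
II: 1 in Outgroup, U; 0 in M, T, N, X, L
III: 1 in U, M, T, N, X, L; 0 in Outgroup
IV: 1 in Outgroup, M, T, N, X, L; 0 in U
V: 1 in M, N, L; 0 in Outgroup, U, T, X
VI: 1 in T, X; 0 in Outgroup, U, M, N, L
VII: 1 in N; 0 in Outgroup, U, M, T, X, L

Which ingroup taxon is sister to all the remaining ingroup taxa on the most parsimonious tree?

Character polarity is set by the outgroup: the derived state is whichever differs from the outgroup's state, so for II, IV the derived state is '0', and for the remaining characters it is '1'.
I (derived state '1') is shared by M and N — a synapomorphy uniting that clade.
II: derived state '0' in L, M, N, T, and X only — synapomorphy for {L, M, N, T, X}.
III (derived state '1') is shared by all ingroup taxa — unites the whole ingroup.
IV: derived state '0' in U only — an autapomorphy, so it tells us nothing about relationships among taxa.
V: derived state '1' in L, M, and N only — synapomorphy for {L, M, N}.
VI (derived state '1') is shared by T and X — a synapomorphy uniting that clade.
VII: derived state '1' in N only — an autapomorphy, so it tells us nothing about relationships among taxa.
Most parsimonious ingroup topology: (U,(((M,N),L),(T,X))).
U is sister to the clade containing all other ingroup taxa, so it is the earliest-diverging (most basal) ingroup lineage.

U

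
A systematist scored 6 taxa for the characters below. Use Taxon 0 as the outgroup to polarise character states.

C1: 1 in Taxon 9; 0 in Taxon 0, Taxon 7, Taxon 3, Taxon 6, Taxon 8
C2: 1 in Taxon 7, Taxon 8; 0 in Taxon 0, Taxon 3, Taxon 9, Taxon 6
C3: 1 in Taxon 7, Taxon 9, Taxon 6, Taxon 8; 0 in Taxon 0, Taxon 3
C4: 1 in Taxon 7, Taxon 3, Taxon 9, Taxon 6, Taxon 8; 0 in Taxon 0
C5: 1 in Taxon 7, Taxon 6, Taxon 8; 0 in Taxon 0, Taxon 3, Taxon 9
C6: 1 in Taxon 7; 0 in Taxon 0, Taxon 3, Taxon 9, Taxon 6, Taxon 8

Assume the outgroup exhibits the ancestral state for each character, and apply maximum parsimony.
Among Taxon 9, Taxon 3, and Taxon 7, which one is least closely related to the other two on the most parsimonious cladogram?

The outgroup has state '0' for every character, so '1' is the derived state throughout.
C1 (derived state '1') is unique to Taxon 9 (autapomorphy; uninformative for grouping).
C2: derived state '1' in Taxon 7 and Taxon 8 only — synapomorphy for {Taxon 7, Taxon 8}.
Only Taxon 6, Taxon 7, Taxon 8, and Taxon 9 show the derived state '1' for C3, supporting them as a clade.
C4 (derived state '1') is shared by all ingroup taxa — unites the whole ingroup.
Only Taxon 6, Taxon 7, and Taxon 8 show the derived state '1' for C5, supporting them as a clade.
C6: derived state '1' in Taxon 7 only — an autapomorphy, so it tells us nothing about relationships among taxa.
Most parsimonious ingroup topology: ((((Taxon 7,Taxon 8),Taxon 6),Taxon 9),Taxon 3).
Taxon 9 and Taxon 7 share a more recent common ancestor with each other than either does with Taxon 3, so Taxon 3 is the least closely related of the three.

Taxon 3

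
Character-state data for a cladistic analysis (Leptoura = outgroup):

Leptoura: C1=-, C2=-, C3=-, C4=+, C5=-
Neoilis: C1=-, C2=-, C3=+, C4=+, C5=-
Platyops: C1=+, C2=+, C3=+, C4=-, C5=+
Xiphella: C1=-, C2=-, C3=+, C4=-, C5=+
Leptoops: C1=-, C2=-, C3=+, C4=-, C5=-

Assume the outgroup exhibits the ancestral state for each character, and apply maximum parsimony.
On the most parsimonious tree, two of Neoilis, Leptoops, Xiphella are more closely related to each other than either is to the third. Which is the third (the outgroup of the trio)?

Character polarity is set by the outgroup: the derived state is whichever differs from the outgroup's state, so for C4 the derived state is '-', and for the remaining characters it is '+'.
C1: derived state '+' in Platyops only — an autapomorphy, so it tells us nothing about relationships among taxa.
C2 (derived state '+') is unique to Platyops (autapomorphy; uninformative for grouping).
All ingroup taxa share the derived state '+' for C3; it defines the ingroup but does not resolve relationships within it.
Only Leptoops, Platyops, and Xiphella show the derived state '-' for C4, supporting them as a clade.
Only Platyops and Xiphella show the derived state '+' for C5, supporting them as a clade.
Most parsimonious ingroup topology: (Neoilis,((Platyops,Xiphella),Leptoops)).
Xiphella and Leptoops share a more recent common ancestor with each other than either does with Neoilis, so Neoilis is the least closely related of the three.

Neoilis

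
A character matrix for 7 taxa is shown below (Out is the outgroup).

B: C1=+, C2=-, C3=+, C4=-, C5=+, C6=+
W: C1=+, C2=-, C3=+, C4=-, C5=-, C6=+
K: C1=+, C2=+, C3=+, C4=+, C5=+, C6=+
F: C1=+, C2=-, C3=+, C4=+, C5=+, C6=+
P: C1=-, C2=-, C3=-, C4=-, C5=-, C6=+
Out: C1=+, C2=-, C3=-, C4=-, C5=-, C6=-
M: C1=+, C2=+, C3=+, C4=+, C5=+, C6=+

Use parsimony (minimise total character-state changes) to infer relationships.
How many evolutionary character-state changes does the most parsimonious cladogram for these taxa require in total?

6

Character polarity is set by the outgroup: the derived state is whichever differs from the outgroup's state, so for C1 the derived state is '-', and for the remaining characters it is '+'.
C1: derived state '-' in P only — an autapomorphy, so it tells us nothing about relationships among taxa.
C2: derived state '+' in K and M only — synapomorphy for {K, M}.
C3: derived state '+' in B, F, K, M, and W only — synapomorphy for {B, F, K, M, W}.
C4: derived state '+' in F, K, and M only — synapomorphy for {F, K, M}.
C5 (derived state '+') is shared by B, F, K, and M — a synapomorphy uniting that clade.
C6 (derived state '+') is shared by all ingroup taxa — unites the whole ingroup.
Most parsimonious ingroup topology: ((((F,(K,M)),B),W),P).
Changes per character on this tree: C1: 1; C2: 1; C3: 1; C4: 1; C5: 1; C6: 1.
Total = 6.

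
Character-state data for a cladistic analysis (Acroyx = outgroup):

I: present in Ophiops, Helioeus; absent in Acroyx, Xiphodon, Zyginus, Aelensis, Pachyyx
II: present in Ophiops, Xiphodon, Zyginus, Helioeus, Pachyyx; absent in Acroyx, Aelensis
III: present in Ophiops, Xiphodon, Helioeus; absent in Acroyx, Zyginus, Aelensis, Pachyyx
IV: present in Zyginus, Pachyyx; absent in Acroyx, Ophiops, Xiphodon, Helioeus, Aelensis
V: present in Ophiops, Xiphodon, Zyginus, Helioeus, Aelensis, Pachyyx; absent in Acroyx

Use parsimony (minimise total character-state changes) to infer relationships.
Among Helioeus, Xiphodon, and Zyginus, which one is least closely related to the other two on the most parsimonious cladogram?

The outgroup has state 'absent' for every character, so 'present' is the derived state throughout.
Only Helioeus and Ophiops show the derived state 'present' for I, supporting them as a clade.
II (derived state 'present') is shared by Helioeus, Ophiops, Pachyyx, Xiphodon, and Zyginus — a synapomorphy uniting that clade.
III (derived state 'present') is shared by Helioeus, Ophiops, and Xiphodon — a synapomorphy uniting that clade.
IV (derived state 'present') is shared by Pachyyx and Zyginus — a synapomorphy uniting that clade.
All ingroup taxa share the derived state 'present' for V; it defines the ingroup but does not resolve relationships within it.
Most parsimonious ingroup topology: ((((Ophiops,Helioeus),Xiphodon),(Zyginus,Pachyyx)),Aelensis).
Xiphodon and Helioeus share a more recent common ancestor with each other than either does with Zyginus, so Zyginus is the least closely related of the three.

Zyginus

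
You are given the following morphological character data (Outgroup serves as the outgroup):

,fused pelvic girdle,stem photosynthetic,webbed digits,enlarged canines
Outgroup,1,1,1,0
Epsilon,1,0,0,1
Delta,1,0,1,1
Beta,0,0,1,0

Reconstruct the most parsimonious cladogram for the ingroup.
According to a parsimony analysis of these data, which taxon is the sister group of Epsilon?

Character polarity is set by the outgroup: the derived state is whichever differs from the outgroup's state, so for fused pelvic girdle, stem photosynthetic, webbed digits the derived state is '0', and for the remaining characters it is '1'.
fused pelvic girdle (derived state '0') is unique to Beta (autapomorphy; uninformative for grouping).
All ingroup taxa share the derived state '0' for stem photosynthetic; it defines the ingroup but does not resolve relationships within it.
webbed digits (derived state '0') is unique to Epsilon (autapomorphy; uninformative for grouping).
enlarged canines: derived state '1' in Delta and Epsilon only — synapomorphy for {Delta, Epsilon}.
Most parsimonious ingroup topology: ((Epsilon,Delta),Beta).
Epsilon and Delta form a cherry on this tree, so they are sister taxa.

Delta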